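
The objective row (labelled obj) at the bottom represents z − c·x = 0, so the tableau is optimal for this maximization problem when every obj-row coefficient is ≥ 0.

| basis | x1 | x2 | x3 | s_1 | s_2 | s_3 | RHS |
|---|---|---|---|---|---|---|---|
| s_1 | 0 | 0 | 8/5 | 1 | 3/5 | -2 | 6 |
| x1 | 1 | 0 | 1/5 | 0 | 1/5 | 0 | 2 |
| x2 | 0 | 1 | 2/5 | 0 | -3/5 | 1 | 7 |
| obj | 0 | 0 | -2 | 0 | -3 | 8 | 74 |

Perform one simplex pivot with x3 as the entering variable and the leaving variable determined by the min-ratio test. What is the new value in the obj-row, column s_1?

5/4

Ratio test on column x3 — row 1: 6/(8/5) = 15/4; row 2: 2/(1/5) = 10; row 3: 7/(2/5) = 35/2. Minimum is 15/4 at row 1 (s_1 leaves); pivot element 8/5.
Divide row 1 by 8/5; eliminate column x3 from the other rows.
obj-row update in column s_1: 0 − (-2)·(5/8) = 5/4.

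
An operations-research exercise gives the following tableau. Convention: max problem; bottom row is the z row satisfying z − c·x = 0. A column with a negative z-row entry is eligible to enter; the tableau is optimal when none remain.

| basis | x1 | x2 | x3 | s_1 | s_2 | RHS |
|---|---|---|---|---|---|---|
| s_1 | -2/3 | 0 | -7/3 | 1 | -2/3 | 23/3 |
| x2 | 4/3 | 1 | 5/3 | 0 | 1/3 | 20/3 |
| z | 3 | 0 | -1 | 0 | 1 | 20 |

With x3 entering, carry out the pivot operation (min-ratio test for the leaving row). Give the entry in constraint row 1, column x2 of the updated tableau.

7/5

Ratio test on column x3 — row 1: entry -7/3 ≤ 0; row 2: (20/3)/(5/3) = 4. Minimum is 4 at row 2 (x2 leaves); pivot element 5/3.
Divide row 2 by 5/3; eliminate column x3 from the other rows.
Row 1 update in column x2: 0 − (-7/3)·(3/5) = 7/5.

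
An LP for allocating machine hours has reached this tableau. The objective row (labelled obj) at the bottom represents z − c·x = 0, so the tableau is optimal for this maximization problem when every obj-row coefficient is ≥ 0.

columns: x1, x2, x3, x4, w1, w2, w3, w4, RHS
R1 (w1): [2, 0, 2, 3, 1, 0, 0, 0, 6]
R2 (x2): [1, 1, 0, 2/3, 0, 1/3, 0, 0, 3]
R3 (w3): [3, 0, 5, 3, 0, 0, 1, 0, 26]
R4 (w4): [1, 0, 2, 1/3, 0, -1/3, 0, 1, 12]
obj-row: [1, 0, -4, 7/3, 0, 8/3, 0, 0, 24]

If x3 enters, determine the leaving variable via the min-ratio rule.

w1

Column x3 entries and ratios — w1: 6/2 = 3; x2: 0 ≤ 0, skip; w3: 26/5 = 26/5; w4: 12/2 = 6.
Smallest ratio is 3 in the row of w1, so w1 leaves.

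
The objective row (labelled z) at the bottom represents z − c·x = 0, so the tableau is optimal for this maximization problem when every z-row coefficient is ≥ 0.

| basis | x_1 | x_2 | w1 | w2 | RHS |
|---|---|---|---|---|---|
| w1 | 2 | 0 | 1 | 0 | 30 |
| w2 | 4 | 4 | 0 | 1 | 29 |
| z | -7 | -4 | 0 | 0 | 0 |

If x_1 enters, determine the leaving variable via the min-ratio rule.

Column x_1 entries and ratios — w1: 30/2 = 15; w2: 29/4 = 29/4.
Smallest ratio is 29/4 in the row of w2, so w2 leaves.

w2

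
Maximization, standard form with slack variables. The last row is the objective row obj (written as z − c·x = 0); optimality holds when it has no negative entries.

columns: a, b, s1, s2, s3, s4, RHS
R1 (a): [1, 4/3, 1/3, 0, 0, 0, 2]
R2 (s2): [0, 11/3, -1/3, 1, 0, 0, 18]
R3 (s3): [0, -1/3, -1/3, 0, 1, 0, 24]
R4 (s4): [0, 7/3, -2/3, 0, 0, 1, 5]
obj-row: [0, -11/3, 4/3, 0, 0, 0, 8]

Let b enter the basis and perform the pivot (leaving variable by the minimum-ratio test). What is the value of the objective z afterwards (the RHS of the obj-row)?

Ratio test on column b — row 1: 2/(4/3) = 3/2; row 2: 18/(11/3) = 54/11; row 3: entry -1/3 ≤ 0; row 4: 5/(7/3) = 15/7. Minimum is 3/2 at row 1 (a leaves); pivot element 4/3.
Pivot on row 1; the obj-row RHS becomes 8 − (-11/3)·(3/2) = 27/2.

27/2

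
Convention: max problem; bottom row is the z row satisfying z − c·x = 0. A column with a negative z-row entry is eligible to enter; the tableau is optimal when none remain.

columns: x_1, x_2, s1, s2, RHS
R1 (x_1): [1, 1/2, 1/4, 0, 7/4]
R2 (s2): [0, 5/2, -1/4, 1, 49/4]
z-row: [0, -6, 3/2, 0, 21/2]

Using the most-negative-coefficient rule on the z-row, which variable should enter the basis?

x_2

Negative z-row entries: x_2: -6.
The most negative is -6 in column x_2, so x_2 enters.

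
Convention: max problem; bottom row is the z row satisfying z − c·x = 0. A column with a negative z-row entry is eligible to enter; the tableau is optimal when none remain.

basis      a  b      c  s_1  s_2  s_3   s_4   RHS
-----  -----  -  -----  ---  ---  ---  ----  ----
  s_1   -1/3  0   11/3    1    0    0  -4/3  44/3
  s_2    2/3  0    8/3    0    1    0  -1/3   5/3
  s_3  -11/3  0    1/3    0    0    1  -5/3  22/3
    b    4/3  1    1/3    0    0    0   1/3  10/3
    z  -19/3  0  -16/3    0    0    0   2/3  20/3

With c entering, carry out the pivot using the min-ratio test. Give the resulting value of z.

10

Ratio test on column c — row 1: (44/3)/(11/3) = 4; row 2: (5/3)/(8/3) = 5/8; row 3: (22/3)/(1/3) = 22; row 4: (10/3)/(1/3) = 10. Minimum is 5/8 at row 2 (s_2 leaves); pivot element 8/3.
Pivot on row 2; the z-row RHS becomes 20/3 − (-16/3)·(5/8) = 10.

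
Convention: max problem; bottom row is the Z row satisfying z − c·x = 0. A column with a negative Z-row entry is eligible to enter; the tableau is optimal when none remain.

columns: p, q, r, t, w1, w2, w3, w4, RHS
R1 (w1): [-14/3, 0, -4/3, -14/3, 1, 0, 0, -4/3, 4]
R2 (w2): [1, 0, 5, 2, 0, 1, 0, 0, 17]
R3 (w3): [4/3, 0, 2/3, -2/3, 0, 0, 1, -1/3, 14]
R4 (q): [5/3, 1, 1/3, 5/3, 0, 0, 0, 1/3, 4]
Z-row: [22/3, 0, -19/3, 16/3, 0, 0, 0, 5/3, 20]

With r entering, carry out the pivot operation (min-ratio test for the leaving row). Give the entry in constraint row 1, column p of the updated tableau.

Ratio test on column r — row 1: entry -4/3 ≤ 0; row 2: 17/5 = 17/5; row 3: 14/(2/3) = 21; row 4: 4/(1/3) = 12. Minimum is 17/5 at row 2 (w2 leaves); pivot element 5.
Divide row 2 by 5; eliminate column r from the other rows.
Row 1 update in column p: -14/3 − (-4/3)·(1/5) = -22/5.

-22/5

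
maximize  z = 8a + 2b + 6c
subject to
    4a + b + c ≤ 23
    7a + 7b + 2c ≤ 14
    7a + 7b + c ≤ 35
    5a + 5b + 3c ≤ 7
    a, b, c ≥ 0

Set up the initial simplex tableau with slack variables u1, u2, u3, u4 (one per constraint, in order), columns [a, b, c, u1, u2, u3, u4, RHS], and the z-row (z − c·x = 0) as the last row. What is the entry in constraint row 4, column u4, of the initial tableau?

Slack u4 belongs to constraint 4; its column is the unit vector e_4, so the entry in row 4 is 1.

1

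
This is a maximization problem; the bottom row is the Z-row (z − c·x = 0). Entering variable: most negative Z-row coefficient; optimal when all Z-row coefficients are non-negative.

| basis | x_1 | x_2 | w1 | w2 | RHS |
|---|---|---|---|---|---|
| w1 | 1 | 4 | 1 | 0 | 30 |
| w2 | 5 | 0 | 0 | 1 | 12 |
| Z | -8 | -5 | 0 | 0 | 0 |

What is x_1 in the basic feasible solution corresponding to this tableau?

0

x_1 is not in the basis, so in the current basic feasible solution x_1 = 0.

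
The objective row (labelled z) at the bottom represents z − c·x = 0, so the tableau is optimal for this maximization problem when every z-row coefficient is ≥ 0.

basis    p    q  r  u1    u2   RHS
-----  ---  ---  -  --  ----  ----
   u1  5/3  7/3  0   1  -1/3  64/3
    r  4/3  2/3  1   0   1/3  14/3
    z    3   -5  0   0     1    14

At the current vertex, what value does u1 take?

64/3

u1 is basic (row 1); its value is the RHS of that row, 64/3.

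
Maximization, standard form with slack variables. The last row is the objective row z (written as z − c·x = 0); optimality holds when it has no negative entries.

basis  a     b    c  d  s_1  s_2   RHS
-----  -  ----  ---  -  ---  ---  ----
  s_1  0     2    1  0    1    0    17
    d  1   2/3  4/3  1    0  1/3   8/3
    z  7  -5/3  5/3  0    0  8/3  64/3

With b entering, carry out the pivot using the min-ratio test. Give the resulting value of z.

Ratio test on column b — row 1: 17/2 = 17/2; row 2: (8/3)/(2/3) = 4. Minimum is 4 at row 2 (d leaves); pivot element 2/3.
Pivot on row 2; the z-row RHS becomes 64/3 − (-5/3)·4 = 28.

28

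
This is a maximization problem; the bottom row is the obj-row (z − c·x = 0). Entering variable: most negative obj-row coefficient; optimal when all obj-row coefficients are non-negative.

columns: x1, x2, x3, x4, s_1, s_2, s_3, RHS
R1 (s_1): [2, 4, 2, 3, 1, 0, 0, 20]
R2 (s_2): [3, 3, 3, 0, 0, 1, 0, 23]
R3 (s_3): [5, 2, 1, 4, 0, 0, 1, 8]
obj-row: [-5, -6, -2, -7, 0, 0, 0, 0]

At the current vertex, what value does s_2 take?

s_2 is basic (row 2); its value is the RHS of that row, 23.

23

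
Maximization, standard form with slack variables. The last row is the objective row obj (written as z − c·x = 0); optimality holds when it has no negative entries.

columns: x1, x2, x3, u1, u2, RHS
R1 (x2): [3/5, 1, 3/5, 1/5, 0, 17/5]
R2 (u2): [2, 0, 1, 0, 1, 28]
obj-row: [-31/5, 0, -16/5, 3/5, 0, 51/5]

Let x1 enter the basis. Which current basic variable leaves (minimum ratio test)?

x2

Column x1 entries and ratios — x2: (17/5)/(3/5) = 17/3; u2: 28/2 = 14.
Smallest ratio is 17/3 in the row of x2, so x2 leaves.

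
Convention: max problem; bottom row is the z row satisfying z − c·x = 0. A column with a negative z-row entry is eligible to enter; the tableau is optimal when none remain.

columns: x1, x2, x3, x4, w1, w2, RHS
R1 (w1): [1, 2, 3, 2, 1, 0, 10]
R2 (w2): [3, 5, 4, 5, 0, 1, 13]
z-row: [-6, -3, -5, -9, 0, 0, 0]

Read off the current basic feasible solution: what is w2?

w2 is basic (row 2); its value is the RHS of that row, 13.

13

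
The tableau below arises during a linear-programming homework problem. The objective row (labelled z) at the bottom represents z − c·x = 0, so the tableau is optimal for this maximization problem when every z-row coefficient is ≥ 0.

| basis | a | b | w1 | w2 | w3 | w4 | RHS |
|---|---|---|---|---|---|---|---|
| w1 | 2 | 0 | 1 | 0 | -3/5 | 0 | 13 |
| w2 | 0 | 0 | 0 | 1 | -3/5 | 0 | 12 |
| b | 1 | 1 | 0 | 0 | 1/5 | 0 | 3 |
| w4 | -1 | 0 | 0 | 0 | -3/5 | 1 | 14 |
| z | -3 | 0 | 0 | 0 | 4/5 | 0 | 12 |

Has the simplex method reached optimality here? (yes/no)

The z-row has a negative entry -3 in column a, so it is not optimal.

no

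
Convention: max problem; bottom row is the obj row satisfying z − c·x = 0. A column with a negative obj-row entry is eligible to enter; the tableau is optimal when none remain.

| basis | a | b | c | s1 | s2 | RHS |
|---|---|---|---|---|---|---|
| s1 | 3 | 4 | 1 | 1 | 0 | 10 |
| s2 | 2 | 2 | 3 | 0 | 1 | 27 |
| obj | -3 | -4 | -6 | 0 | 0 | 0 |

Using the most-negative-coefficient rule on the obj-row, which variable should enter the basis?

c

Negative obj-row entries: a: -3, b: -4, c: -6.
The most negative is -6 in column c, so c enters.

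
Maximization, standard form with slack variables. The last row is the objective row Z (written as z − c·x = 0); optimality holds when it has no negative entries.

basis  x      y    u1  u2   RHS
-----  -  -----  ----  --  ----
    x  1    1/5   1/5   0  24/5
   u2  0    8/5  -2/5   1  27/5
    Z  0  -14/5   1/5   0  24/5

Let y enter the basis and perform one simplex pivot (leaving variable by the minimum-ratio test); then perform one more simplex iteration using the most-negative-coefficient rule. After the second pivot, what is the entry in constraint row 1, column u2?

-1/2

Ratio test on column y — row 1: (24/5)/(1/5) = 24; row 2: (27/5)/(8/5) = 27/8. Minimum is 27/8 at row 2 (u2 leaves); pivot element 8/5.
Divide row 2 by 8/5; eliminate column y from the other rows.
Second iteration: most negative Z-row entry is -1/2 in column u1, so u1 enters.
Ratio test on column u1 — row 1: (33/8)/(1/4) = 33/2; row 2: entry -1/4 ≤ 0. Minimum is 33/2 at row 1 (x leaves); pivot element 1/4.
Divide row 1 by 1/4; eliminate column u1 from the other rows.
After both pivots, the entry at constraint row 1, column u2 is -1/2.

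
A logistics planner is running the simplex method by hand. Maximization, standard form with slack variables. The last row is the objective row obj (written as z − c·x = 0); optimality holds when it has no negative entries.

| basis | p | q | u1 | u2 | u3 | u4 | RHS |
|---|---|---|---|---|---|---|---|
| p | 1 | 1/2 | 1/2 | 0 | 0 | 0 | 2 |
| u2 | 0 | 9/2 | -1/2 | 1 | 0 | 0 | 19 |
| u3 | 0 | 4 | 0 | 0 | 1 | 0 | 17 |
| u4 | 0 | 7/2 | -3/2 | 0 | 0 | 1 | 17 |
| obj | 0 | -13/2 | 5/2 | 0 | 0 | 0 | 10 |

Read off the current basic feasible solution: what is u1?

u1 is not in the basis, so in the current basic feasible solution u1 = 0.

0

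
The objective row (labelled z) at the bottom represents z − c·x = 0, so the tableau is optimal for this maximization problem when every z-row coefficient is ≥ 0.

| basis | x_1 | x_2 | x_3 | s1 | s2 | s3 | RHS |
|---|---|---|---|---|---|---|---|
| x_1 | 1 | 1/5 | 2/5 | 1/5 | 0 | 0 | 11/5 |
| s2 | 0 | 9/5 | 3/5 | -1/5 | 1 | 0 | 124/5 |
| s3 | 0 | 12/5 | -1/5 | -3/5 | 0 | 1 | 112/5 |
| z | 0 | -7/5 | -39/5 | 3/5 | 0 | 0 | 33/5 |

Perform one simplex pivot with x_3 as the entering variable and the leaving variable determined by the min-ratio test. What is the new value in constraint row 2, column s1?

Ratio test on column x_3 — row 1: (11/5)/(2/5) = 11/2; row 2: (124/5)/(3/5) = 124/3; row 3: entry -1/5 ≤ 0. Minimum is 11/2 at row 1 (x_1 leaves); pivot element 2/5.
Divide row 1 by 2/5; eliminate column x_3 from the other rows.
Row 2 update in column s1: -1/5 − (3/5)·(1/2) = -1/2.

-1/2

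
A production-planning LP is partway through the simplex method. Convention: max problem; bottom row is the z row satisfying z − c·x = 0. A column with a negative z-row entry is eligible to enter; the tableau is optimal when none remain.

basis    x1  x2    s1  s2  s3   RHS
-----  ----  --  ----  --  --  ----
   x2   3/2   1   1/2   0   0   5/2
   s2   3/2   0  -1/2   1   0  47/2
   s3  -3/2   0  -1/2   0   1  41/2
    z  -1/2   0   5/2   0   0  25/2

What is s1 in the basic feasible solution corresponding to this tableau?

0

s1 is not in the basis, so in the current basic feasible solution s1 = 0.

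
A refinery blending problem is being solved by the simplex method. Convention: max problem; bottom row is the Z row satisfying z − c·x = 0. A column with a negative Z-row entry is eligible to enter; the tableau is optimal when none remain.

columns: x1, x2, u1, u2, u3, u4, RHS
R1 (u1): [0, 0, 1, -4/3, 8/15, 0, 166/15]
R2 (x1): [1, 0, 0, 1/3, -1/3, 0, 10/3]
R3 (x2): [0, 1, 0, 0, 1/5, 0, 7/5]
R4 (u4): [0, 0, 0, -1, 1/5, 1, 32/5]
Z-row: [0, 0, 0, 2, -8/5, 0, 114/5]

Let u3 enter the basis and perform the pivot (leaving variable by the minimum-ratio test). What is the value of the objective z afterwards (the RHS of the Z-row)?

34

Ratio test on column u3 — row 1: (166/15)/(8/15) = 83/4; row 2: entry -1/3 ≤ 0; row 3: (7/5)/(1/5) = 7; row 4: (32/5)/(1/5) = 32. Minimum is 7 at row 3 (x2 leaves); pivot element 1/5.
Pivot on row 3; the Z-row RHS becomes 114/5 − (-8/5)·7 = 34.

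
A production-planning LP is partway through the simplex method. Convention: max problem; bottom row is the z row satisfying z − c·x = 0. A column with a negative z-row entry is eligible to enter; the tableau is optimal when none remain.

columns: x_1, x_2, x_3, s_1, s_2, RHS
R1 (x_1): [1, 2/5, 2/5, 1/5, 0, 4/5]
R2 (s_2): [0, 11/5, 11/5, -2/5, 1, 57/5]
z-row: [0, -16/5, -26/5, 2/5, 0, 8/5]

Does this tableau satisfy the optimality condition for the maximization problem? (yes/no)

The z-row has a negative entry -26/5 in column x_3, so it is not optimal.

no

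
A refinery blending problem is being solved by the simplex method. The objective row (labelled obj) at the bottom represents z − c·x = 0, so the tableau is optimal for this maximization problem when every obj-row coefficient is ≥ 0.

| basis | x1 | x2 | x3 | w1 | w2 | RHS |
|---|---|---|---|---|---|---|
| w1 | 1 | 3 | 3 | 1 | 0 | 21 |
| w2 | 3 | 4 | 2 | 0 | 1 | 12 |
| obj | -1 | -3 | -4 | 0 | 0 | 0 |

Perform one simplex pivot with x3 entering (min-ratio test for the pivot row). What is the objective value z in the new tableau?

Ratio test on column x3 — row 1: 21/3 = 7; row 2: 12/2 = 6. Minimum is 6 at row 2 (w2 leaves); pivot element 2.
Pivot on row 2; the obj-row RHS becomes 0 − (-4)·6 = 24.

24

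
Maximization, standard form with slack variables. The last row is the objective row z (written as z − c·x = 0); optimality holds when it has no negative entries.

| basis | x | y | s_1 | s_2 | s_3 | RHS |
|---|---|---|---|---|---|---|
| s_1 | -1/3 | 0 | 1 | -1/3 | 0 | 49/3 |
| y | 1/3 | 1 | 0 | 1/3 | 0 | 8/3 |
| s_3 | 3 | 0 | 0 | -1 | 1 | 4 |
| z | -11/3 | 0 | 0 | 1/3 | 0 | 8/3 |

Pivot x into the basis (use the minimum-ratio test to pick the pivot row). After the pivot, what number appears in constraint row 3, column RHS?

Ratio test on column x — row 1: entry -1/3 ≤ 0; row 2: (8/3)/(1/3) = 8; row 3: 4/3 = 4/3. Minimum is 4/3 at row 3 (s_3 leaves); pivot element 3.
Divide row 3 by 3; eliminate column x from the other rows.
In the new row 3, the RHS entry is the old entry divided by the pivot: 4/3 = 4/3.

4/3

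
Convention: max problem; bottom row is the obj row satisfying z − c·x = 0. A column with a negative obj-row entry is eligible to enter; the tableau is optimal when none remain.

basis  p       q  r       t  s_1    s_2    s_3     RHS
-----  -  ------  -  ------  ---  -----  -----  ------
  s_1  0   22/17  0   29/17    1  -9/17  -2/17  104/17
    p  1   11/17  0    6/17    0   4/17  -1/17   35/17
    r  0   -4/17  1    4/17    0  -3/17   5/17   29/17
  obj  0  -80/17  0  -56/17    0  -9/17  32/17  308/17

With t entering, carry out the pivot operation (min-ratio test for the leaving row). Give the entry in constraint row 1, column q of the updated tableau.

Ratio test on column t — row 1: (104/17)/(29/17) = 104/29; row 2: (35/17)/(6/17) = 35/6; row 3: (29/17)/(4/17) = 29/4. Minimum is 104/29 at row 1 (s_1 leaves); pivot element 29/17.
Divide row 1 by 29/17; eliminate column t from the other rows.
In the new row 1, the q entry is the old entry divided by the pivot: (22/17)/(29/17) = 22/29.

22/29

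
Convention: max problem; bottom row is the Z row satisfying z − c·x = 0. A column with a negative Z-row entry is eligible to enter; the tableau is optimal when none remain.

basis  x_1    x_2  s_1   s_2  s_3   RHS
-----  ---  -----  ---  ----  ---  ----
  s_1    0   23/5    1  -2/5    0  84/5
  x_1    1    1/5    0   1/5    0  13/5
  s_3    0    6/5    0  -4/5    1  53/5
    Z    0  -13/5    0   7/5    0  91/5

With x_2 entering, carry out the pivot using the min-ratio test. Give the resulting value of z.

Ratio test on column x_2 — row 1: (84/5)/(23/5) = 84/23; row 2: (13/5)/(1/5) = 13; row 3: (53/5)/(6/5) = 53/6. Minimum is 84/23 at row 1 (s_1 leaves); pivot element 23/5.
Pivot on row 1; the Z-row RHS becomes 91/5 − (-13/5)·(84/23) = 637/23.

637/23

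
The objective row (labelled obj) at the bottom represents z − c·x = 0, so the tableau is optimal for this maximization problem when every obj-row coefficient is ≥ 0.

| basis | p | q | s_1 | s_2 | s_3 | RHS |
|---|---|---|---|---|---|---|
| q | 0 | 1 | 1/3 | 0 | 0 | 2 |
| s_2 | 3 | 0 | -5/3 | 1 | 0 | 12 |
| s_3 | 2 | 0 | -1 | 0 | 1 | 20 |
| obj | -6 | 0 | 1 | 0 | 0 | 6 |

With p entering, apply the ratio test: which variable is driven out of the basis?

s_2

Column p entries and ratios — q: 0 ≤ 0, skip; s_2: 12/3 = 4; s_3: 20/2 = 10.
Smallest ratio is 4 in the row of s_2, so s_2 leaves.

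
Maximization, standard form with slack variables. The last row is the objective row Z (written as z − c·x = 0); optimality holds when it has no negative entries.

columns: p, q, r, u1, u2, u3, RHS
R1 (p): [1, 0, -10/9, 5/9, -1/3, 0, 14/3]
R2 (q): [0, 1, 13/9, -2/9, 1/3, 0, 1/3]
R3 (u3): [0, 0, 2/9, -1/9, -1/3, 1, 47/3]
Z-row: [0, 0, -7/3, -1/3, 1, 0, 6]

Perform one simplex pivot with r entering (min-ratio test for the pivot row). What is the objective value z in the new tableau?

Ratio test on column r — row 1: entry -10/9 ≤ 0; row 2: (1/3)/(13/9) = 3/13; row 3: (47/3)/(2/9) = 141/2. Minimum is 3/13 at row 2 (q leaves); pivot element 13/9.
Pivot on row 2; the Z-row RHS becomes 6 − (-7/3)·(3/13) = 85/13.

85/13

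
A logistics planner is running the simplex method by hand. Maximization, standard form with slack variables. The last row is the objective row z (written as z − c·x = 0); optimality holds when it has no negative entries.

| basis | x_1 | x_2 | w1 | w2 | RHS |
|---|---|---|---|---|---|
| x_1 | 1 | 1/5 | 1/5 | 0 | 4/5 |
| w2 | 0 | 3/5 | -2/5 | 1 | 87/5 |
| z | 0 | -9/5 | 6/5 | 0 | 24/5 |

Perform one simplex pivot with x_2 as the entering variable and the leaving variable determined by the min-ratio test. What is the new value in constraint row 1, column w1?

Ratio test on column x_2 — row 1: (4/5)/(1/5) = 4; row 2: (87/5)/(3/5) = 29. Minimum is 4 at row 1 (x_1 leaves); pivot element 1/5.
Divide row 1 by 1/5; eliminate column x_2 from the other rows.
In the new row 1, the w1 entry is the old entry divided by the pivot: (1/5)/(1/5) = 1.

1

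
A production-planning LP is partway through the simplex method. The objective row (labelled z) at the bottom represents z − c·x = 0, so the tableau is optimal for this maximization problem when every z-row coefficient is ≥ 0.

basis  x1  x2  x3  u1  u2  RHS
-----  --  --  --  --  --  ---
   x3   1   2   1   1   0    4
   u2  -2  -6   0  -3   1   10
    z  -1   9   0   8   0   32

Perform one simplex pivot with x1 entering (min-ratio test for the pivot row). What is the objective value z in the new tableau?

Ratio test on column x1 — row 1: 4/1 = 4; row 2: entry -2 ≤ 0. Minimum is 4 at row 1 (x3 leaves); pivot element 1.
Pivot on row 1; the z-row RHS becomes 32 − (-1)·4 = 36.

36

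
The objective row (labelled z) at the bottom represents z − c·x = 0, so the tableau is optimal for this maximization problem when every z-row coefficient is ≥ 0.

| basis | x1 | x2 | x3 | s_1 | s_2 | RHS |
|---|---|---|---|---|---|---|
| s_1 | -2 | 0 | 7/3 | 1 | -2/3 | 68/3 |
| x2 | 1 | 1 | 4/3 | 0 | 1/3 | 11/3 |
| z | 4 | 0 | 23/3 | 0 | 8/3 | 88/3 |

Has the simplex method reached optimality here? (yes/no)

Every z-row coefficient is ≥ 0, so the tableau is optimal.

yes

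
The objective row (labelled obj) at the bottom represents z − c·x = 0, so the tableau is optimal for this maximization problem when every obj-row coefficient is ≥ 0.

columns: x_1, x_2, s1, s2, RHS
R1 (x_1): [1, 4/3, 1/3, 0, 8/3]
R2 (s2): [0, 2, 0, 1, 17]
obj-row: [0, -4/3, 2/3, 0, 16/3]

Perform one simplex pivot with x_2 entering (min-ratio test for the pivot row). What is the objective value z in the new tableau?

Ratio test on column x_2 — row 1: (8/3)/(4/3) = 2; row 2: 17/2 = 17/2. Minimum is 2 at row 1 (x_1 leaves); pivot element 4/3.
Pivot on row 1; the obj-row RHS becomes 16/3 − (-4/3)·2 = 8.

8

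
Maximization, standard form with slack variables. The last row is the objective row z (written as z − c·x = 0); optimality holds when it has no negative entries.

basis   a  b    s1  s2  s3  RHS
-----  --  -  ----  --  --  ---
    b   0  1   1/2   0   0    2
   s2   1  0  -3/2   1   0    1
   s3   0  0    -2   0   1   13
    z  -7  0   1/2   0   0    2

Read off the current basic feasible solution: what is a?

a is not in the basis, so in the current basic feasible solution a = 0.

0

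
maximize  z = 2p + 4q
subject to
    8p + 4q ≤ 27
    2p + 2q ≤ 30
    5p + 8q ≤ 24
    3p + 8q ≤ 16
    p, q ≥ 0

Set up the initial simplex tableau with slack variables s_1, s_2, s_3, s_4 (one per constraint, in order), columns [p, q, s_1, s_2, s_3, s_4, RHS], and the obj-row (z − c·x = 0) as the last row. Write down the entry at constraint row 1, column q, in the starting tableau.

Constraint 1 has coefficient 4 on q.

4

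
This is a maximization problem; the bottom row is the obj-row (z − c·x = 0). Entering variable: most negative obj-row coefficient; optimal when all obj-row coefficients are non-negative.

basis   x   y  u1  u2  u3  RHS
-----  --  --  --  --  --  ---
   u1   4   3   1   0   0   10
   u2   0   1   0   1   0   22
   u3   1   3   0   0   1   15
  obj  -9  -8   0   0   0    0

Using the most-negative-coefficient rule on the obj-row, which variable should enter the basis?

Negative obj-row entries: x: -9, y: -8.
The most negative is -9 in column x, so x enters.

x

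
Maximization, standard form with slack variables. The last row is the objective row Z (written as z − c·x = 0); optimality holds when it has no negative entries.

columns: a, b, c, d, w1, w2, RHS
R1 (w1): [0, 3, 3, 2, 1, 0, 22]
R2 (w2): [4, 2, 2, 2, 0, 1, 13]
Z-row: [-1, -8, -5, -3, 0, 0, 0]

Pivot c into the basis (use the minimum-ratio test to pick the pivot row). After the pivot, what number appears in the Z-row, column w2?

5/2

Ratio test on column c — row 1: 22/3 = 22/3; row 2: 13/2 = 13/2. Minimum is 13/2 at row 2 (w2 leaves); pivot element 2.
Divide row 2 by 2; eliminate column c from the other rows.
Z-row update in column w2: 0 − (-5)·(1/2) = 5/2.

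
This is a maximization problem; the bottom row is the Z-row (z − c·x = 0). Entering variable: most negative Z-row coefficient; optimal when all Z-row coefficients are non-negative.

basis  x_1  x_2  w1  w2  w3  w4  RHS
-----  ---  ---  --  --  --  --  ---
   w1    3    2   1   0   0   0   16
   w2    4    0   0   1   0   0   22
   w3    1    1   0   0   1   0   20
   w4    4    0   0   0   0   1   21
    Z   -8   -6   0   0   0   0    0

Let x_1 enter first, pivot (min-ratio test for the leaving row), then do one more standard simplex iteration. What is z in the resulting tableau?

171/4

Ratio test on column x_1 — row 1: 16/3 = 16/3; row 2: 22/4 = 11/2; row 3: 20/1 = 20; row 4: 21/4 = 21/4. Minimum is 21/4 at row 4 (w4 leaves); pivot element 4.
Pivot on row 4; the Z-row RHS becomes 0 − (-8)·(21/4) = 42.
Next entering variable (most negative Z-row entry -6): x_2.
Ratio test on column x_2 — row 1: (1/4)/2 = 1/8; row 2: entry 0 ≤ 0; row 3: (59/4)/1 = 59/4; row 4: entry 0 ≤ 0. Minimum is 1/8 at row 1 (w1 leaves); pivot element 2.
After the second pivot the Z-row RHS is 42 − (-6)·(1/8) = 171/4.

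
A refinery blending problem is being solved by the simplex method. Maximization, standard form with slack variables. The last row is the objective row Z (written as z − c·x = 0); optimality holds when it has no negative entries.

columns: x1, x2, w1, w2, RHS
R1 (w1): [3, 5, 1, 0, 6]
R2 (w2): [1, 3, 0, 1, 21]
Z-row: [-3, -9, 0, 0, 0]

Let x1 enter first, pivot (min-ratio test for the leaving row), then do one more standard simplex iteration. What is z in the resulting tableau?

54/5

Ratio test on column x1 — row 1: 6/3 = 2; row 2: 21/1 = 21. Minimum is 2 at row 1 (w1 leaves); pivot element 3.
Pivot on row 1; the Z-row RHS becomes 0 − (-3)·2 = 6.
Next entering variable (most negative Z-row entry -4): x2.
Ratio test on column x2 — row 1: 2/(5/3) = 6/5; row 2: 19/(4/3) = 57/4. Minimum is 6/5 at row 1 (x1 leaves); pivot element 5/3.
After the second pivot the Z-row RHS is 6 − (-4)·(6/5) = 54/5.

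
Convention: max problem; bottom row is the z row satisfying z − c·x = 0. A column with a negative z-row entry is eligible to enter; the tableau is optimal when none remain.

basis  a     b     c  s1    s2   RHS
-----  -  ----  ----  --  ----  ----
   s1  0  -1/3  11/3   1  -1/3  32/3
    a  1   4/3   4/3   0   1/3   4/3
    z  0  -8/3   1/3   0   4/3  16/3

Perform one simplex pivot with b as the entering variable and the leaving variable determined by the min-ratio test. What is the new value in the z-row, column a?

Ratio test on column b — row 1: entry -1/3 ≤ 0; row 2: (4/3)/(4/3) = 1. Minimum is 1 at row 2 (a leaves); pivot element 4/3.
Divide row 2 by 4/3; eliminate column b from the other rows.
z-row update in column a: 0 − (-8/3)·(3/4) = 2.

2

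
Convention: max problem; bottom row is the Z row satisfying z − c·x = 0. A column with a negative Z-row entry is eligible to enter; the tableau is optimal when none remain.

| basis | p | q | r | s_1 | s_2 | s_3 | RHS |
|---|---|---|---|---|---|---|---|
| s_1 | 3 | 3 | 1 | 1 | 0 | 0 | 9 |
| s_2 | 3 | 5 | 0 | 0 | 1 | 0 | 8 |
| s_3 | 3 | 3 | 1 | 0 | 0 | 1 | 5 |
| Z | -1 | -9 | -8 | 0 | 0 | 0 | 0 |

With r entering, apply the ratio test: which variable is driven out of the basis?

Column r entries and ratios — s_1: 9/1 = 9; s_2: 0 ≤ 0, skip; s_3: 5/1 = 5.
Smallest ratio is 5 in the row of s_3, so s_3 leaves.

s_3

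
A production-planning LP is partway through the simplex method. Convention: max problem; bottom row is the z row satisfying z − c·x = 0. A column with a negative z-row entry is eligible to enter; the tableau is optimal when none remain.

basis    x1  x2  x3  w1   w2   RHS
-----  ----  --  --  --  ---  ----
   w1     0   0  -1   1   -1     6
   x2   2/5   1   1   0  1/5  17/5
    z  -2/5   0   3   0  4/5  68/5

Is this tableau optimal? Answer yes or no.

The z-row has a negative entry -2/5 in column x1, so it is not optimal.

no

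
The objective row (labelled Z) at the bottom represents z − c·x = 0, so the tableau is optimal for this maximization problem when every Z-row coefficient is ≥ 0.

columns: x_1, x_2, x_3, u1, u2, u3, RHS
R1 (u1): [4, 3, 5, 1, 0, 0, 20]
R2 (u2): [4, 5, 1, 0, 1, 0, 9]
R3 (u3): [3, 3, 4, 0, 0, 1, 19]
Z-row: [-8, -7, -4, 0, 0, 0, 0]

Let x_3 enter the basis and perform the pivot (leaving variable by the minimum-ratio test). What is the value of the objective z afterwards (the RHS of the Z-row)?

Ratio test on column x_3 — row 1: 20/5 = 4; row 2: 9/1 = 9; row 3: 19/4 = 19/4. Minimum is 4 at row 1 (u1 leaves); pivot element 5.
Pivot on row 1; the Z-row RHS becomes 0 − (-4)·4 = 16.

16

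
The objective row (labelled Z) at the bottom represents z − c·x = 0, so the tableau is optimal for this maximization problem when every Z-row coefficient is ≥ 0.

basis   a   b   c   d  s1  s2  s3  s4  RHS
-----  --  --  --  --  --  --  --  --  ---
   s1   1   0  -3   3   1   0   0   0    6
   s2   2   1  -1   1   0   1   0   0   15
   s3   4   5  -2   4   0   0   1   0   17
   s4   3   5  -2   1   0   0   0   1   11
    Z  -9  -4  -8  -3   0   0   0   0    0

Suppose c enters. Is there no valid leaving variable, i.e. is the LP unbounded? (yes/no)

yes

Every constraint-row entry in column c is ≤ 0, so increasing c is unbounded.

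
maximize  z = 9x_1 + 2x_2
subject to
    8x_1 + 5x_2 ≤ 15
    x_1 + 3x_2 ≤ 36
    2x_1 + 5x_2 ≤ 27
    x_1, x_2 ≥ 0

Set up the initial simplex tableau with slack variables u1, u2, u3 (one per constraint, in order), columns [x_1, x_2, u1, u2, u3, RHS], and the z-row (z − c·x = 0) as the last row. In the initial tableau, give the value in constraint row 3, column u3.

1

Slack u3 belongs to constraint 3; its column is the unit vector e_3, so the entry in row 3 is 1.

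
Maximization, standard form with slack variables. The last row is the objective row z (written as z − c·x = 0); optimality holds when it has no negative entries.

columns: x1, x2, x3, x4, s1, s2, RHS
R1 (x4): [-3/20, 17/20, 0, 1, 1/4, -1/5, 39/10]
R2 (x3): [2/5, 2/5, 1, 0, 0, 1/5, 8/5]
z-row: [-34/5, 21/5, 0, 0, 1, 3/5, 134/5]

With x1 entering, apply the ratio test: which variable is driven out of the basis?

Column x1 entries and ratios — x4: -3/20 ≤ 0, skip; x3: (8/5)/(2/5) = 4.
Smallest ratio is 4 in the row of x3, so x3 leaves.

x3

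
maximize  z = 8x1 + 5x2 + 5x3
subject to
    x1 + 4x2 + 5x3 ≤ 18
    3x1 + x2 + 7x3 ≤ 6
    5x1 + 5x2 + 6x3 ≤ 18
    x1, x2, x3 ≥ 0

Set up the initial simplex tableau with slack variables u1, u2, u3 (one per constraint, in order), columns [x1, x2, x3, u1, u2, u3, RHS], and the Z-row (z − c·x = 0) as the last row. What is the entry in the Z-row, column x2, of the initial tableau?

The Z-row carries the negated objective coefficients: the x2 entry is -5.

-5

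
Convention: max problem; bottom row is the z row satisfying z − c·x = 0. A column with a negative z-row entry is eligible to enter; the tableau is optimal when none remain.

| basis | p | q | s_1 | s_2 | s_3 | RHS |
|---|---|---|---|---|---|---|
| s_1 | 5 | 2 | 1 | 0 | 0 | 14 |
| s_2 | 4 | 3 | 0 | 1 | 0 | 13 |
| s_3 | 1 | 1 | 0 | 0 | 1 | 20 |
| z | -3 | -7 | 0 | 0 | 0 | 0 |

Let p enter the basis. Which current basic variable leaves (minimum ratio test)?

s_1

Column p entries and ratios — s_1: 14/5 = 14/5; s_2: 13/4 = 13/4; s_3: 20/1 = 20.
Smallest ratio is 14/5 in the row of s_1, so s_1 leaves.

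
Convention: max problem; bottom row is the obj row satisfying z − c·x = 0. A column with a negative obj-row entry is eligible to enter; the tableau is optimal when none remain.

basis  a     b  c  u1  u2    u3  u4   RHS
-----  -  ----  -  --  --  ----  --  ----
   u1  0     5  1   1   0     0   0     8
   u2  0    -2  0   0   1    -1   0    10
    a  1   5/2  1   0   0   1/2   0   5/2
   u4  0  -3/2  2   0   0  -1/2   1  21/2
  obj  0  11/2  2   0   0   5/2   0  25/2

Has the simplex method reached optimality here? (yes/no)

Every obj-row coefficient is ≥ 0, so the tableau is optimal.

yes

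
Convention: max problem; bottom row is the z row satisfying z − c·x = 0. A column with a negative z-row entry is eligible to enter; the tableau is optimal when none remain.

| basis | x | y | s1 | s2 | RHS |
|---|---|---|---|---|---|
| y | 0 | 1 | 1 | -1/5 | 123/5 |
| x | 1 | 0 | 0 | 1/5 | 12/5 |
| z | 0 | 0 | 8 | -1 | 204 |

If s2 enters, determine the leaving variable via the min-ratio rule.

x

Column s2 entries and ratios — y: -1/5 ≤ 0, skip; x: (12/5)/(1/5) = 12.
Smallest ratio is 12 in the row of x, so x leaves.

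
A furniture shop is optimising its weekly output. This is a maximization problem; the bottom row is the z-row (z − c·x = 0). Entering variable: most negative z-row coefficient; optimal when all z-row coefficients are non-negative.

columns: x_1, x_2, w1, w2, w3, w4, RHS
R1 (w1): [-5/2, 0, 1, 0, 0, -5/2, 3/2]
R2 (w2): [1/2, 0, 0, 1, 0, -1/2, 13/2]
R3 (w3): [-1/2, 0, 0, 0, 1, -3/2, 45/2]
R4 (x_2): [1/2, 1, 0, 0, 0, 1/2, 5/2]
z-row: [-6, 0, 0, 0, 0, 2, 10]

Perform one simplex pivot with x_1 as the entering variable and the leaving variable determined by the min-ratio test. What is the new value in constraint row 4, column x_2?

Ratio test on column x_1 — row 1: entry -5/2 ≤ 0; row 2: (13/2)/(1/2) = 13; row 3: entry -1/2 ≤ 0; row 4: (5/2)/(1/2) = 5. Minimum is 5 at row 4 (x_2 leaves); pivot element 1/2.
Divide row 4 by 1/2; eliminate column x_1 from the other rows.
In the new row 4, the x_2 entry is the old entry divided by the pivot: 1/(1/2) = 2.

2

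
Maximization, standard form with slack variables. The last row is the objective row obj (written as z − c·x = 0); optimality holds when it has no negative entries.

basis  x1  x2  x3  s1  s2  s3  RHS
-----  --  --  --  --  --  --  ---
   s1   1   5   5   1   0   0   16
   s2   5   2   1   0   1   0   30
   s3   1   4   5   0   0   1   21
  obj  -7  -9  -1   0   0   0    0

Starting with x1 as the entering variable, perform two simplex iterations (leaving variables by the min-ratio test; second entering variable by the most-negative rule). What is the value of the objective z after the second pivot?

Ratio test on column x1 — row 1: 16/1 = 16; row 2: 30/5 = 6; row 3: 21/1 = 21. Minimum is 6 at row 2 (s2 leaves); pivot element 5.
Pivot on row 2; the obj-row RHS becomes 0 − (-7)·6 = 42.
Next entering variable (most negative obj-row entry -31/5): x2.
Ratio test on column x2 — row 1: 10/(23/5) = 50/23; row 2: 6/(2/5) = 15; row 3: 15/(18/5) = 25/6. Minimum is 50/23 at row 1 (s1 leaves); pivot element 23/5.
After the second pivot the obj-row RHS is 42 − (-31/5)·(50/23) = 1276/23.

1276/23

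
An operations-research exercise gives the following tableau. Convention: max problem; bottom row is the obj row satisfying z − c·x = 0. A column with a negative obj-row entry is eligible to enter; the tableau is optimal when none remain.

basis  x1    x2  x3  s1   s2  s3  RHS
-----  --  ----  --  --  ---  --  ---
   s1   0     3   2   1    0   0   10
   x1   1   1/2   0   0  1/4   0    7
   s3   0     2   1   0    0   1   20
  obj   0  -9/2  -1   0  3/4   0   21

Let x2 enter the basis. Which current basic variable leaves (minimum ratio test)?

s1

Column x2 entries and ratios — s1: 10/3 = 10/3; x1: 7/(1/2) = 14; s3: 20/2 = 10.
Smallest ratio is 10/3 in the row of s1, so s1 leaves.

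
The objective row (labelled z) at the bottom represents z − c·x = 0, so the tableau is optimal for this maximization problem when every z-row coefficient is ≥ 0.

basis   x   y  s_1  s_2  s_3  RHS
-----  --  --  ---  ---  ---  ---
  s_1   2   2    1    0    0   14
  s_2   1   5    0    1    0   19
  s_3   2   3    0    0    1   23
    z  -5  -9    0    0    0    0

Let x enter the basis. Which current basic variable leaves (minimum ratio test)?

Column x entries and ratios — s_1: 14/2 = 7; s_2: 19/1 = 19; s_3: 23/2 = 23/2.
Smallest ratio is 7 in the row of s_1, so s_1 leaves.

s_1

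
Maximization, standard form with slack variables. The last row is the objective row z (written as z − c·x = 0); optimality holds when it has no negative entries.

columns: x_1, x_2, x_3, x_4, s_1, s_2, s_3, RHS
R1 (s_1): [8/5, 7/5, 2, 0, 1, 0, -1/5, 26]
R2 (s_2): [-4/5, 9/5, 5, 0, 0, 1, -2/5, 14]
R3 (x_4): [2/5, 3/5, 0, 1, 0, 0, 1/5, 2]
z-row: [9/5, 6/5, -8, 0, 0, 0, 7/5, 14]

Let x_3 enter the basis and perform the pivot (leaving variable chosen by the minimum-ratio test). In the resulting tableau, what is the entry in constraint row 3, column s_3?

Ratio test on column x_3 — row 1: 26/2 = 13; row 2: 14/5 = 14/5; row 3: entry 0 ≤ 0. Minimum is 14/5 at row 2 (s_2 leaves); pivot element 5.
Divide row 2 by 5; eliminate column x_3 from the other rows.
Row 3 update in column s_3: 1/5 − 0·(-2/25) = 1/5.

1/5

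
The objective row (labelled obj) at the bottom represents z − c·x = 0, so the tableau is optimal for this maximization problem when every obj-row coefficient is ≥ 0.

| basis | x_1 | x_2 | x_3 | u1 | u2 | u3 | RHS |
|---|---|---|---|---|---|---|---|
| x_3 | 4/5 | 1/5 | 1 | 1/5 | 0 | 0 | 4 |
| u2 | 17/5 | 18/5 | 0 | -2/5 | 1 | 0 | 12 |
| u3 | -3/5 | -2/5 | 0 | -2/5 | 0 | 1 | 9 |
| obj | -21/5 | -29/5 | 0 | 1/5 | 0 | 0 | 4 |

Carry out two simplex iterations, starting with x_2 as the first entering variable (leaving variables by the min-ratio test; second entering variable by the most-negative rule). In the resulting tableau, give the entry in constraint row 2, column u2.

Ratio test on column x_2 — row 1: 4/(1/5) = 20; row 2: 12/(18/5) = 10/3; row 3: entry -2/5 ≤ 0. Minimum is 10/3 at row 2 (u2 leaves); pivot element 18/5.
Divide row 2 by 18/5; eliminate column x_2 from the other rows.
Second iteration: most negative obj-row entry is -4/9 in column u1, so u1 enters.
Ratio test on column u1 — row 1: (10/3)/(2/9) = 15; row 2: entry -1/9 ≤ 0; row 3: entry -4/9 ≤ 0. Minimum is 15 at row 1 (x_3 leaves); pivot element 2/9.
Divide row 1 by 2/9; eliminate column u1 from the other rows.
After both pivots, the entry at constraint row 2, column u2 is 1/4.

1/4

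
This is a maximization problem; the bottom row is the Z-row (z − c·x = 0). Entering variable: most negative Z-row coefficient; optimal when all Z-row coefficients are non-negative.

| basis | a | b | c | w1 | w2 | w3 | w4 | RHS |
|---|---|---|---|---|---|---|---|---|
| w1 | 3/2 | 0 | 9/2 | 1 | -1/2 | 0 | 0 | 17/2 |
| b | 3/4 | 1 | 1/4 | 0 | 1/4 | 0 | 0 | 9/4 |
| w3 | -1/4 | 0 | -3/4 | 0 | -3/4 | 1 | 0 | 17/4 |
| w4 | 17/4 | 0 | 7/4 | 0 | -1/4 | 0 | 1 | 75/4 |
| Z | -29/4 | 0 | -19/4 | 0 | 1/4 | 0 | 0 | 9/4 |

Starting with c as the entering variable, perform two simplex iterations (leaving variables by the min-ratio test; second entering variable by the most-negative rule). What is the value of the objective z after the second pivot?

Ratio test on column c — row 1: (17/2)/(9/2) = 17/9; row 2: (9/4)/(1/4) = 9; row 3: entry -3/4 ≤ 0; row 4: (75/4)/(7/4) = 75/7. Minimum is 17/9 at row 1 (w1 leaves); pivot element 9/2.
Pivot on row 1; the Z-row RHS becomes 9/4 − (-19/4)·(17/9) = 101/9.
Next entering variable (most negative Z-row entry -17/3): a.
Ratio test on column a — row 1: (17/9)/(1/3) = 17/3; row 2: (16/9)/(2/3) = 8/3; row 3: entry 0 ≤ 0; row 4: (139/9)/(11/3) = 139/33. Minimum is 8/3 at row 2 (b leaves); pivot element 2/3.
After the second pivot the Z-row RHS is 101/9 − (-17/3)·(8/3) = 79/3.

79/3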